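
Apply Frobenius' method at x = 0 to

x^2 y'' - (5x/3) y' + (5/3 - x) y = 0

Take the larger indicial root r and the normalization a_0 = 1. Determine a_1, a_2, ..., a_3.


Write in Frobenius form y'' + (p(x)/x) y' + (q(x)/x^2) y = 0:
  p(x) = -5/3,  q(x) = 5/3 - x.
Indicial equation: r(r-1) + (-5/3) r + (5/3) = 0 -> roots r_1 = 5/3, r_2 = 1.
Take r = r_1 = 5/3. Let y(x) = x^r sum_{n>=0} a_n x^n with a_0 = 1.
Substitute y = x^r sum a_n x^n and match x^{r+n}. The recurrence is
  D(n) a_n - 1 a_{n-1} = 0,  where D(n) = (r+n)(r+n-1) + (-5/3)(r+n) + (5/3).
  a_n = 1 / D(n) * a_{n-1}.
Since the indicial polynomial factors as (r - r_1)(r - r_2), D(n) = (r_1 + n - r_1)(r_1 + n - r_2) = n(n + 2/3).
Evaluating step by step (a_0 = 1):
  n = 1: D(1) = 1(1 + 2/3) = 5/3; numerator = 1(1) = 1; a_1 = (1)/(5/3) = 3/5
  n = 2: D(2) = 2(2 + 2/3) = 16/3; numerator = 1(3/5) = 3/5; a_2 = (3/5)/(16/3) = 9/80
  n = 3: D(3) = 3(3 + 2/3) = 11; numerator = 1(9/80) = 9/80; a_3 = (9/80)/(11) = 9/880

r = 5/3; a_0 = 1; a_1 = 3/5; a_2 = 9/80; a_3 = 9/880


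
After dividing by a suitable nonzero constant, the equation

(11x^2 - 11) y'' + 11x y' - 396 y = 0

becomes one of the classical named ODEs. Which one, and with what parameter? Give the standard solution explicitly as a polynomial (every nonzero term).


All three coefficients share the factor -11; dividing through by -11 gives  (1 - x^2) y'' - x y' + 36 y = 0.
This matches the Chebyshev equation (1 - x^2) y'' - x y' + n^2 y = 0 (note the -x y' term, not -2x y') with n^2 = 36, so n = 6; the polynomial solution is T_6(x).
With y = sum_k a_k x^k, matching x^k gives (k+2)(k+1) a_{k+2} = (k^2 - n^2) a_k = (k - 6)(k + 6) a_k. The right side vanishes at k = 6, so the series with the parity of 6 terminates at degree 6.
Standard normalization: leading coefficient of T_n is 2^(n-1), so a_6 = 2^5 = 32. Work downward with a_k = (k+1)(k+2) a_{k+2} / ((k - 6)(k + 6)):
  a_4 = (5)(6)(32) / ((4 - 6)(4 + 6)) = 960/(-20) = -48
  a_2 = (3)(4)(-48) / ((2 - 6)(2 + 6)) = -576/(-32) = 18
  a_0 = (1)(2)(18) / ((0 - 6)(0 + 6)) = 36/(-36) = -1
Hence T_6(x) = 32 x^6 - 48 x^4 + 18 x^2 - 1.

T_6(x); series = 32 x^6 - 48 x^4 + 18 x^2 - 1


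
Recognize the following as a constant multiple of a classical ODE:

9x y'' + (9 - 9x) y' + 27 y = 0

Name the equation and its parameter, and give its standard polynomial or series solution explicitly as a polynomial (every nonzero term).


All three coefficients share the factor 9; dividing through by 9 gives  x y'' + (1 - x) y' + 3 y = 0.
This matches the Laguerre equation x y'' + (1 - x) y' + n y = 0 with n = 3; the polynomial solution is L_3(x).
With y = sum_k a_k x^k, matching x^k gives (k+1)k a_{k+1} + (k+1) a_{k+1} - k a_k + n a_k = 0, i.e. (k+1)^2 a_{k+1} = (k - n) a_k = (k - 3) a_k. The right side vanishes at k = 3, so the series terminates at degree 3.
Standard normalization L_n(0) = 1 gives a_0 = 1. Work upward with a_{k+1} = (k - 3) a_k / (k+1)^2:
  a_1 = (0 - 3)(1) / 1^2 = -3/1 = -3
  a_2 = (1 - 3)(-3) / 2^2 = 6/4 = 3/2
  a_3 = (2 - 3)(3/2) / 3^2 = (-3/2)/9 = -1/6
Hence L_3(x) = -x^3/6 + 3 x^2/2 - 3 x + 1.

L_3(x); series = -x^3/6 + 3 x^2/2 - 3 x + 1


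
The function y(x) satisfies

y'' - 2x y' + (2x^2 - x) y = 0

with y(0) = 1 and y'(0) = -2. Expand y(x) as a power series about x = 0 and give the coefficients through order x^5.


Ansatz: y(x) = sum_{n>=0} a_n x^n, so y'(x) = sum_{n>=1} n a_n x^(n-1) and y''(x) = sum_{n>=2} n(n-1) a_n x^(n-2).
Substitute into P(x) y'' + Q(x) y' + R(x) y = 0 with P(x) = 1, Q(x) = -2x, R(x) = 2x^2 - x, and match powers of x.
Initial conditions: a_0 = 1, a_1 = -2.
Setting the coefficient of each power of x to zero and solving order by order (substituting the coefficients already found):
  x^0: 2 a_2 = 0  ->  a_2 = 0
  x^1: 6 a_3 - 2 a_1 - a_0 = 0  ->  6 a_3 = 2 a_1 + a_0 = -3  ->  a_3 = -1/2
  x^2: 12 a_4 - 4 a_2 - a_1 + 2 a_0 = 0  ->  12 a_4 = 4 a_2 + a_1 - 2 a_0 = -4  ->  a_4 = -1/3
  x^3: 20 a_5 - 6 a_3 - a_2 + 2 a_1 = 0  ->  20 a_5 = 6 a_3 + a_2 - 2 a_1 = 1  ->  a_5 = 1/20
Truncated series: y(x) = 1 - 2 x - (1/2) x^3 - (1/3) x^4 + (1/20) x^5 + O(x^6).

a_0 = 1; a_1 = -2; a_2 = 0; a_3 = -1/2; a_4 = -1/3; a_5 = 1/20


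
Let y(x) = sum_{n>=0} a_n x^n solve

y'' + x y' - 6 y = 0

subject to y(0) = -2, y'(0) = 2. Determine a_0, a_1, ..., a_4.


Ansatz: y(x) = sum_{n>=0} a_n x^n, so y'(x) = sum_{n>=1} n a_n x^(n-1) and y''(x) = sum_{n>=2} n(n-1) a_n x^(n-2).
Substitute into P(x) y'' + Q(x) y' + R(x) y = 0 with P(x) = 1, Q(x) = x, R(x) = -6, and match powers of x.
Initial conditions: a_0 = -2, a_1 = 2.
Setting the coefficient of each power of x to zero and solving order by order (substituting the coefficients already found):
  x^0: 2 a_2 - 6 a_0 = 0  ->  2 a_2 = 6 a_0 = -12  ->  a_2 = -6
  x^1: 6 a_3 - 5 a_1 = 0  ->  6 a_3 = 5 a_1 = 10  ->  a_3 = 5/3
  x^2: 12 a_4 - 4 a_2 = 0  ->  12 a_4 = 4 a_2 = -24  ->  a_4 = -2
Truncated series: y(x) = -2 + 2 x - 6 x^2 + (5/3) x^3 - 2 x^4 + O(x^5).

a_0 = -2; a_1 = 2; a_2 = -6; a_3 = 5/3; a_4 = -2


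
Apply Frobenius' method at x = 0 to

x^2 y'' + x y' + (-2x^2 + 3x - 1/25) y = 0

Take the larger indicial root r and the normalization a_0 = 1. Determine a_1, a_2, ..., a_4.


Write in Frobenius form y'' + (p(x)/x) y' + (q(x)/x^2) y = 0:
  p(x) = 1,  q(x) = -2x^2 + 3x - 1/25.
Indicial equation: r(r-1) + (1) r + (-1/25) = 0 -> roots r_1 = 1/5, r_2 = -1/5.
Take r = r_1 = 1/5. Let y(x) = x^r sum_{n>=0} a_n x^n with a_0 = 1.
Substitute y = x^r sum a_n x^n and match x^{r+n}. The recurrence is
  D(n) a_n + 3 a_{n-1} - 2 a_{n-2} = 0,  where D(n) = (r+n)(r+n-1) + (1)(r+n) + (-1/25).
  a_n = [-3 a_{n-1} + 2 a_{n-2}] / D(n).
Since the indicial polynomial factors as (r - r_1)(r - r_2), D(n) = (r_1 + n - r_1)(r_1 + n - r_2) = n(n + 2/5).
Evaluating step by step (a_0 = 1):
  n = 1: D(1) = 1(1 + 2/5) = 7/5; numerator = -3(1) = -3; a_1 = (-3)/(7/5) = -15/7
  n = 2: D(2) = 2(2 + 2/5) = 24/5; numerator = -3(-15/7) + 2(1) = 59/7; a_2 = (59/7)/(24/5) = 295/168
  n = 3: D(3) = 3(3 + 2/5) = 51/5; numerator = -3(295/168) + 2(-15/7) = -535/56; a_3 = (-535/56)/(51/5) = -2675/2856
  n = 4: D(4) = 4(4 + 2/5) = 88/5; numerator = -3(-2675/2856) + 2(295/168) = 18055/2856; a_4 = (18055/2856)/(88/5) = 90275/251328

r = 1/5; a_0 = 1; a_1 = -15/7; a_2 = 295/168; a_3 = -2675/2856; a_4 = 90275/251328


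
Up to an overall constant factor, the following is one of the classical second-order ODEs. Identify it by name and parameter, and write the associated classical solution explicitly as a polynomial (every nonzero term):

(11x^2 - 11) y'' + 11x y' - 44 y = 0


All three coefficients share the factor -11; dividing through by -11 gives  (1 - x^2) y'' - x y' + 4 y = 0.
This matches the Chebyshev equation (1 - x^2) y'' - x y' + n^2 y = 0 (note the -x y' term, not -2x y') with n^2 = 4, so n = 2; the polynomial solution is T_2(x).
With y = sum_k a_k x^k, matching x^k gives (k+2)(k+1) a_{k+2} = (k^2 - n^2) a_k = (k - 2)(k + 2) a_k. The right side vanishes at k = 2, so the series with the parity of 2 terminates at degree 2.
Standard normalization: leading coefficient of T_n is 2^(n-1), so a_2 = 2^1 = 2. Work downward with a_k = (k+1)(k+2) a_{k+2} / ((k - 2)(k + 2)):
  a_0 = (1)(2)(2) / ((0 - 2)(0 + 2)) = 4/(-4) = -1
Hence T_2(x) = 2 x^2 - 1.

T_2(x); series = 2 x^2 - 1


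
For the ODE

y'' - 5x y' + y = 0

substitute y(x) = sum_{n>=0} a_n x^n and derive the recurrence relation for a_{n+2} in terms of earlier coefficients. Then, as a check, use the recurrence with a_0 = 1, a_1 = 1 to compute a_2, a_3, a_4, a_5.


Substitute y = sum_n a_n x^n.
y''(x) has coefficient (n+2)(n+1) a_{n+2} at x^n;
-5 x y'(x) has coefficient -5 n a_n at x^n (shift);
y(x) has coefficient 1 a_n at x^n.
Matching x^n: (n+2)(n+1) a_{n+2} + (-5n + 1) a_n = 0.
Thus a_{n+2} = (5n - 1) / ((n+1)(n+2)) * a_n.

Check with a_0 = 1, a_1 = 1 (apply the recurrence for n = 0, 1, 2, 3): a_0 = 1, a_1 = 1, a_2 = -1/2, a_3 = 2/3, a_4 = -3/8, a_5 = 7/15.

a_(n+2) = (5n - 1) / ((n+1)(n+2)) * a_n; check: a_0 = 1, a_1 = 1, a_2 = -1/2, a_3 = 2/3, a_4 = -3/8, a_5 = 7/15


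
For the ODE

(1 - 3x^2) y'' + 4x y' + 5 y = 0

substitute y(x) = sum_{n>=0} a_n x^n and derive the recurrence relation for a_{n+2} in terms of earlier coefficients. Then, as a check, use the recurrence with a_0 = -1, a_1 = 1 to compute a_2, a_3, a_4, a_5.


Substitute y = sum_n a_n x^n.
(1 - 3 x^2) y'' contributes (n+2)(n+1) a_{n+2} - 3 n(n-1) a_n at x^n.
4 x y'(x) contributes 4 n a_n at x^n.
5 y(x) contributes 5 a_n at x^n.
Matching x^n: (n+2)(n+1) a_{n+2} + (-3 n(n-1) + 4 n + 5) a_n = 0.
Thus a_{n+2} = (3 n(n-1) - 4 n - 5) / ((n+1)(n+2)) * a_n.

Check with a_0 = -1, a_1 = 1 (apply the recurrence for n = 0, 1, 2, 3): a_0 = -1, a_1 = 1, a_2 = 5/2, a_3 = -3/2, a_4 = -35/24, a_5 = -3/40.

a_(n+2) = (3 n(n-1) - 4 n - 5) / ((n+1)(n+2)) * a_n; check: a_0 = -1, a_1 = 1, a_2 = 5/2, a_3 = -3/2, a_4 = -35/24, a_5 = -3/40


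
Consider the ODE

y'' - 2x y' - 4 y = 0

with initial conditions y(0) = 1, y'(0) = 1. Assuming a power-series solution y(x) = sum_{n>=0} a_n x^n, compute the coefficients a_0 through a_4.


Ansatz: y(x) = sum_{n>=0} a_n x^n, so y'(x) = sum_{n>=1} n a_n x^(n-1) and y''(x) = sum_{n>=2} n(n-1) a_n x^(n-2).
Substitute into P(x) y'' + Q(x) y' + R(x) y = 0 with P(x) = 1, Q(x) = -2x, R(x) = -4, and match powers of x.
Initial conditions: a_0 = 1, a_1 = 1.
Setting the coefficient of each power of x to zero and solving order by order (substituting the coefficients already found):
  x^0: 2 a_2 - 4 a_0 = 0  ->  2 a_2 = 4 a_0 = 4  ->  a_2 = 2
  x^1: 6 a_3 - 6 a_1 = 0  ->  6 a_3 = 6 a_1 = 6  ->  a_3 = 1
  x^2: 12 a_4 - 8 a_2 = 0  ->  12 a_4 = 8 a_2 = 16  ->  a_4 = 4/3
Truncated series: y(x) = 1 + x + 2 x^2 + x^3 + (4/3) x^4 + O(x^5).

a_0 = 1; a_1 = 1; a_2 = 2; a_3 = 1; a_4 = 4/3


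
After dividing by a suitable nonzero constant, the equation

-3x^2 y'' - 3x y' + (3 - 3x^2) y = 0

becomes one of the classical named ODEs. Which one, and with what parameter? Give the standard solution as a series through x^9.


All three coefficients share the factor -3; dividing through by -3 gives  x^2 y'' + x y' + (x^2 - 1) y = 0.
This matches the Bessel equation x^2 y'' + x y' + (x^2 - nu^2) y = 0 with nu^2 = 1, so nu = 1; the solution bounded at x = 0 is J_1(x).
Frobenius at x = 0: indicial roots ±nu; for r = nu the recurrence k(k + 2nu) c_k = -c_{k-2} gives the standard series J_nu(x) = sum_{k>=0} (-1)^k / (k! (k+nu)!) (x/2)^(2k+nu). Evaluate the first 5 terms:
  k = 0: (-1)^0 / (0! * 1! * 2^1) x^1 = 1/(1*1*2) x^1 = (1/2) x^1
  k = 1: (-1)^1 / (1! * 2! * 2^3) x^3 = -1/(1*2*8) x^3 = (-1/16) x^3
  k = 2: (-1)^2 / (2! * 3! * 2^5) x^5 = 1/(2*6*32) x^5 = (1/384) x^5
  k = 3: (-1)^3 / (3! * 4! * 2^7) x^7 = -1/(6*24*128) x^7 = (-1/18432) x^7
  k = 4: (-1)^4 / (4! * 5! * 2^9) x^9 = 1/(24*120*512) x^9 = (1/1474560) x^9
Hence J_1(x) = x^9/1474560 - x^7/18432 + x^5/384 - x^3/16 + x/2 + ....

J_1(x); series = x^9/1474560 - x^7/18432 + x^5/384 - x^3/16 + x/2


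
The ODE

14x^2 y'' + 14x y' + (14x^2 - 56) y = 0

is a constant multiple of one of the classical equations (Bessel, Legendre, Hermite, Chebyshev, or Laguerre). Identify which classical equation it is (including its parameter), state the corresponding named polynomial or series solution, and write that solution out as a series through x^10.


All three coefficients share the factor 14; dividing through by 14 gives  x^2 y'' + x y' + (x^2 - 4) y = 0.
This matches the Bessel equation x^2 y'' + x y' + (x^2 - nu^2) y = 0 with nu^2 = 4, so nu = 2; the solution bounded at x = 0 is J_2(x).
Frobenius at x = 0: indicial roots ±nu; for r = nu the recurrence k(k + 2nu) c_k = -c_{k-2} gives the standard series J_nu(x) = sum_{k>=0} (-1)^k / (k! (k+nu)!) (x/2)^(2k+nu). Evaluate the first 5 terms:
  k = 0: (-1)^0 / (0! * 2! * 2^2) x^2 = 1/(1*2*4) x^2 = (1/8) x^2
  k = 1: (-1)^1 / (1! * 3! * 2^4) x^4 = -1/(1*6*16) x^4 = (-1/96) x^4
  k = 2: (-1)^2 / (2! * 4! * 2^6) x^6 = 1/(2*24*64) x^6 = (1/3072) x^6
  k = 3: (-1)^3 / (3! * 5! * 2^8) x^8 = -1/(6*120*256) x^8 = (-1/184320) x^8
  k = 4: (-1)^4 / (4! * 6! * 2^10) x^10 = 1/(24*720*1024) x^10 = (1/17694720) x^10
Hence J_2(x) = x^10/17694720 - x^8/184320 + x^6/3072 - x^4/96 + x^2/8 + ....

J_2(x); series = x^10/17694720 - x^8/184320 + x^6/3072 - x^4/96 + x^2/8


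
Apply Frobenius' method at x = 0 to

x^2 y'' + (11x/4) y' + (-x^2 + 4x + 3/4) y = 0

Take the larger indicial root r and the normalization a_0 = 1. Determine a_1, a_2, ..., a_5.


Write in Frobenius form y'' + (p(x)/x) y' + (q(x)/x^2) y = 0:
  p(x) = 11/4,  q(x) = -x^2 + 4x + 3/4.
Indicial equation: r(r-1) + (11/4) r + (3/4) = 0 -> roots r_1 = -3/4, r_2 = -1.
Take r = r_1 = -3/4. Let y(x) = x^r sum_{n>=0} a_n x^n with a_0 = 1.
Substitute y = x^r sum a_n x^n and match x^{r+n}. The recurrence is
  D(n) a_n + 4 a_{n-1} - 1 a_{n-2} = 0,  where D(n) = (r+n)(r+n-1) + (11/4)(r+n) + (3/4).
  a_n = [-4 a_{n-1} + 1 a_{n-2}] / D(n).
Since the indicial polynomial factors as (r - r_1)(r - r_2), D(n) = (r_1 + n - r_1)(r_1 + n - r_2) = n(n + 1/4).
Evaluating step by step (a_0 = 1):
  n = 1: D(1) = 1(1 + 1/4) = 5/4; numerator = -4(1) = -4; a_1 = (-4)/(5/4) = -16/5
  n = 2: D(2) = 2(2 + 1/4) = 9/2; numerator = -4(-16/5) + 1(1) = 69/5; a_2 = (69/5)/(9/2) = 46/15
  n = 3: D(3) = 3(3 + 1/4) = 39/4; numerator = -4(46/15) + 1(-16/5) = -232/15; a_3 = (-232/15)/(39/4) = -928/585
  n = 4: D(4) = 4(4 + 1/4) = 17; numerator = -4(-928/585) + 1(46/15) = 5506/585; a_4 = (5506/585)/(17) = 5506/9945
  n = 5: D(5) = 5(5 + 1/4) = 105/4; numerator = -4(5506/9945) + 1(-928/585) = -840/221; a_5 = (-840/221)/(105/4) = -32/221

r = -3/4; a_0 = 1; a_1 = -16/5; a_2 = 46/15; a_3 = -928/585; a_4 = 5506/9945; a_5 = -32/221


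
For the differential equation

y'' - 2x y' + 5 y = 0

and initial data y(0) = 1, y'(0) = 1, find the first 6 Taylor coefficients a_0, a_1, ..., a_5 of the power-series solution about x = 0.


Ansatz: y(x) = sum_{n>=0} a_n x^n, so y'(x) = sum_{n>=1} n a_n x^(n-1) and y''(x) = sum_{n>=2} n(n-1) a_n x^(n-2).
Substitute into P(x) y'' + Q(x) y' + R(x) y = 0 with P(x) = 1, Q(x) = -2x, R(x) = 5, and match powers of x.
Initial conditions: a_0 = 1, a_1 = 1.
Setting the coefficient of each power of x to zero and solving order by order (substituting the coefficients already found):
  x^0: 2 a_2 + 5 a_0 = 0  ->  2 a_2 = -5 a_0 = -5  ->  a_2 = -5/2
  x^1: 6 a_3 + 3 a_1 = 0  ->  6 a_3 = -3 a_1 = -3  ->  a_3 = -1/2
  x^2: 12 a_4 + a_2 = 0  ->  12 a_4 = -a_2 = 5/2  ->  a_4 = 5/24
  x^3: 20 a_5 - a_3 = 0  ->  20 a_5 = a_3 = -1/2  ->  a_5 = -1/40
Truncated series: y(x) = 1 + x - (5/2) x^2 - (1/2) x^3 + (5/24) x^4 - (1/40) x^5 + O(x^6).

a_0 = 1; a_1 = 1; a_2 = -5/2; a_3 = -1/2; a_4 = 5/24; a_5 = -1/40


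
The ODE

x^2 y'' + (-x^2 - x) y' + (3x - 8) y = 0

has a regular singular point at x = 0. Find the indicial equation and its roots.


Divide by x^2 to reach normal form y'' + P_1(x) y' + P_2(x) y = 0 with P_1(x) = -1 - 1/x and P_2(x) = 3/x - 8/x^2.
x = 0 is a singular point because the y'-coefficient -1 - 1/x has a pole at x = 0 and the y-coefficient 3/x - 8/x^2 has a pole at x = 0.
It is a regular singular point because x P_1(x) = p(x) = -x - 1 and x^2 P_2(x) = q(x) = 3x - 8 are polynomials, hence analytic at x = 0.
p(0) = -1,  q(0) = -8.
Indicial equation: r(r-1) + p(0) r + q(0) = 0, i.e. r^2 + (p(0) - 1) r + q(0) = 0, i.e. r^2 - 2 r - 8 = 0.
Discriminant: (-2)^2 - 4(-8) = 36, so r = (2 ± 6)/2.
Solving: r_1 = 4, r_2 = -2.

indicial: r^2 - 2 r - 8 = 0; roots r_1 = 4, r_2 = -2


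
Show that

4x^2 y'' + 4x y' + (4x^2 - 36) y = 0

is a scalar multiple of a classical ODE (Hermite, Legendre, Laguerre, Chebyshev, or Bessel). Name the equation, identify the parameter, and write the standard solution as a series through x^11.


All three coefficients share the factor 4; dividing through by 4 gives  x^2 y'' + x y' + (x^2 - 9) y = 0.
This matches the Bessel equation x^2 y'' + x y' + (x^2 - nu^2) y = 0 with nu^2 = 9, so nu = 3; the solution bounded at x = 0 is J_3(x).
Frobenius at x = 0: indicial roots ±nu; for r = nu the recurrence k(k + 2nu) c_k = -c_{k-2} gives the standard series J_nu(x) = sum_{k>=0} (-1)^k / (k! (k+nu)!) (x/2)^(2k+nu). Evaluate the first 5 terms:
  k = 0: (-1)^0 / (0! * 3! * 2^3) x^3 = 1/(1*6*8) x^3 = (1/48) x^3
  k = 1: (-1)^1 / (1! * 4! * 2^5) x^5 = -1/(1*24*32) x^5 = (-1/768) x^5
  k = 2: (-1)^2 / (2! * 5! * 2^7) x^7 = 1/(2*120*128) x^7 = (1/30720) x^7
  k = 3: (-1)^3 / (3! * 6! * 2^9) x^9 = -1/(6*720*512) x^9 = (-1/2211840) x^9
  k = 4: (-1)^4 / (4! * 7! * 2^11) x^11 = 1/(24*5040*2048) x^11 = (1/247726080) x^11
Hence J_3(x) = x^11/247726080 - x^9/2211840 + x^7/30720 - x^5/768 + x^3/48 + ....

J_3(x); series = x^11/247726080 - x^9/2211840 + x^7/30720 - x^5/768 + x^3/48


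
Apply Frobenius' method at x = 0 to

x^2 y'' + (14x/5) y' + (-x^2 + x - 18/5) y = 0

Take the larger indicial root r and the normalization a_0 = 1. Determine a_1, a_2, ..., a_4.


Write in Frobenius form y'' + (p(x)/x) y' + (q(x)/x^2) y = 0:
  p(x) = 14/5,  q(x) = -x^2 + x - 18/5.
Indicial equation: r(r-1) + (14/5) r + (-18/5) = 0 -> roots r_1 = 6/5, r_2 = -3.
Take r = r_1 = 6/5. Let y(x) = x^r sum_{n>=0} a_n x^n with a_0 = 1.
Substitute y = x^r sum a_n x^n and match x^{r+n}. The recurrence is
  D(n) a_n + 1 a_{n-1} - 1 a_{n-2} = 0,  where D(n) = (r+n)(r+n-1) + (14/5)(r+n) + (-18/5).
  a_n = [-1 a_{n-1} + 1 a_{n-2}] / D(n).
Since the indicial polynomial factors as (r - r_1)(r - r_2), D(n) = (r_1 + n - r_1)(r_1 + n - r_2) = n(n + 21/5).
Evaluating step by step (a_0 = 1):
  n = 1: D(1) = 1(1 + 21/5) = 26/5; numerator = -1(1) = -1; a_1 = (-1)/(26/5) = -5/26
  n = 2: D(2) = 2(2 + 21/5) = 62/5; numerator = -1(-5/26) + 1(1) = 31/26; a_2 = (31/26)/(62/5) = 5/52
  n = 3: D(3) = 3(3 + 21/5) = 108/5; numerator = -1(5/52) + 1(-5/26) = -15/52; a_3 = (-15/52)/(108/5) = -25/1872
  n = 4: D(4) = 4(4 + 21/5) = 164/5; numerator = -1(-25/1872) + 1(5/52) = 205/1872; a_4 = (205/1872)/(164/5) = 25/7488

r = 6/5; a_0 = 1; a_1 = -5/26; a_2 = 5/52; a_3 = -25/1872; a_4 = 25/7488


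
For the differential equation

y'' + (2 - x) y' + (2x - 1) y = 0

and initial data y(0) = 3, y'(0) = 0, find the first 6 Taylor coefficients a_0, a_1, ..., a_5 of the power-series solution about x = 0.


Ansatz: y(x) = sum_{n>=0} a_n x^n, so y'(x) = sum_{n>=1} n a_n x^(n-1) and y''(x) = sum_{n>=2} n(n-1) a_n x^(n-2).
Substitute into P(x) y'' + Q(x) y' + R(x) y = 0 with P(x) = 1, Q(x) = 2 - x, R(x) = 2x - 1, and match powers of x.
Initial conditions: a_0 = 3, a_1 = 0.
Setting the coefficient of each power of x to zero and solving order by order (substituting the coefficients already found):
  x^0: 2 a_2 + 2 a_1 - a_0 = 0  ->  2 a_2 = -2 a_1 + a_0 = 3  ->  a_2 = 3/2
  x^1: 6 a_3 + 4 a_2 - 2 a_1 + 2 a_0 = 0  ->  6 a_3 = -4 a_2 + 2 a_1 - 2 a_0 = -12  ->  a_3 = -2
  x^2: 12 a_4 + 6 a_3 - 3 a_2 + 2 a_1 = 0  ->  12 a_4 = -6 a_3 + 3 a_2 - 2 a_1 = 33/2  ->  a_4 = 11/8
  x^3: 20 a_5 + 8 a_4 - 4 a_3 + 2 a_2 = 0  ->  20 a_5 = -8 a_4 + 4 a_3 - 2 a_2 = -22  ->  a_5 = -11/10
Truncated series: y(x) = 3 + (3/2) x^2 - 2 x^3 + (11/8) x^4 - (11/10) x^5 + O(x^6).

a_0 = 3; a_1 = 0; a_2 = 3/2; a_3 = -2; a_4 = 11/8; a_5 = -11/10


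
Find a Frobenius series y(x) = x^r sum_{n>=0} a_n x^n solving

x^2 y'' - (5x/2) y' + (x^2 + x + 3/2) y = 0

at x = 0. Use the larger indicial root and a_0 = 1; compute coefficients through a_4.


Write in Frobenius form y'' + (p(x)/x) y' + (q(x)/x^2) y = 0:
  p(x) = -5/2,  q(x) = x^2 + x + 3/2.
Indicial equation: r(r-1) + (-5/2) r + (3/2) = 0 -> roots r_1 = 3, r_2 = 1/2.
Take r = r_1 = 3. Let y(x) = x^r sum_{n>=0} a_n x^n with a_0 = 1.
Substitute y = x^r sum a_n x^n and match x^{r+n}. The recurrence is
  D(n) a_n + 1 a_{n-1} + 1 a_{n-2} = 0,  where D(n) = (r+n)(r+n-1) + (-5/2)(r+n) + (3/2).
  a_n = [-1 a_{n-1} - 1 a_{n-2}] / D(n).
Since the indicial polynomial factors as (r - r_1)(r - r_2), D(n) = (r_1 + n - r_1)(r_1 + n - r_2) = n(n + 5/2).
Evaluating step by step (a_0 = 1):
  n = 1: D(1) = 1(1 + 5/2) = 7/2; numerator = -1(1) = -1; a_1 = (-1)/(7/2) = -2/7
  n = 2: D(2) = 2(2 + 5/2) = 9; numerator = -1(-2/7) - 1(1) = -5/7; a_2 = (-5/7)/(9) = -5/63
  n = 3: D(3) = 3(3 + 5/2) = 33/2; numerator = -1(-5/63) - 1(-2/7) = 23/63; a_3 = (23/63)/(33/2) = 46/2079
  n = 4: D(4) = 4(4 + 5/2) = 26; numerator = -1(46/2079) - 1(-5/63) = 17/297; a_4 = (17/297)/(26) = 17/7722

r = 3; a_0 = 1; a_1 = -2/7; a_2 = -5/63; a_3 = 46/2079; a_4 = 17/7722


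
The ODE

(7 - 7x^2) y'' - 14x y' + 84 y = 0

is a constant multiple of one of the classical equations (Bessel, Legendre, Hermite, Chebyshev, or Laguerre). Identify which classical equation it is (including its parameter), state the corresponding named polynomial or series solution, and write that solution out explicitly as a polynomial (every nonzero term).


All three coefficients share the factor 7; dividing through by 7 gives  (1 - x^2) y'' - 2x y' + 12 y = 0.
This matches the Legendre equation (1 - x^2) y'' - 2x y' + n(n+1) y = 0 (note the -2x y' term) with n(n+1) = 12, so n = 3; the polynomial solution is P_3(x).
With y = sum_k a_k x^k, matching x^k gives (k+2)(k+1) a_{k+2} = [k(k+1) - n(n+1)] a_k = (k - 3)(k + 4) a_k. The right side vanishes at k = 3, so the series with the parity of 3 terminates at degree 3.
Standard normalization (P_n(1) = 1): leading coefficient (2n)!/(2^n (n!)^2) = 720/(8*36) = 5/2, so a_3 = 5/2. Work downward with a_k = (k+1)(k+2) a_{k+2} / ((k - 3)(k + 4)):
  a_1 = (2)(3)(5/2) / ((1 - 3)(1 + 4)) = 15/(-10) = -3/2
Hence P_3(x) = 5 x^3/2 - 3 x/2.

P_3(x); series = 5 x^3/2 - 3 x/2


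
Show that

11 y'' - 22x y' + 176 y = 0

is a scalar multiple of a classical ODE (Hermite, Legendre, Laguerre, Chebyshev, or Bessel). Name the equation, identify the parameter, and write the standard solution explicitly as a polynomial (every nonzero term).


All three coefficients share the factor 11; dividing through by 11 gives  y'' - 2x y' + 16 y = 0.
This matches the Hermite equation y'' - 2x y' + 2n y = 0 with 2n = 16, so n = 8; the polynomial solution is H_8(x).
With y = sum_k a_k x^k, matching x^k gives (k+2)(k+1) a_{k+2} = 2(k - n) a_k = 2(k - 8) a_k. The right side vanishes at k = 8, so the series with the parity of 8 terminates at degree 8.
Standard normalization: leading coefficient of H_n is 2^n, so a_8 = 2^8 = 256. Work downward with a_k = (k+1)(k+2) a_{k+2} / (2(k - n)):
  a_6 = (7)(8)(256) / (2(6 - 8)) = 14336/(-4) = -3584
  a_4 = (5)(6)(-3584) / (2(4 - 8)) = -107520/(-8) = 13440
  a_2 = (3)(4)(13440) / (2(2 - 8)) = 161280/(-12) = -13440
  a_0 = (1)(2)(-13440) / (2(0 - 8)) = -26880/(-16) = 1680
Hence H_8(x) = 256 x^8 - 3584 x^6 + 13440 x^4 - 13440 x^2 + 1680.

H_8(x); series = 256 x^8 - 3584 x^6 + 13440 x^4 - 13440 x^2 + 1680


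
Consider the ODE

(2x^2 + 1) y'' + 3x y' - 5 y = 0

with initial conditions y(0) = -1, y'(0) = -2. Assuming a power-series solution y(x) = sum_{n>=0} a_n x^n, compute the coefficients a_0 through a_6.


Ansatz: y(x) = sum_{n>=0} a_n x^n, so y'(x) = sum_{n>=1} n a_n x^(n-1) and y''(x) = sum_{n>=2} n(n-1) a_n x^(n-2).
Substitute into P(x) y'' + Q(x) y' + R(x) y = 0 with P(x) = 2x^2 + 1, Q(x) = 3x, R(x) = -5, and match powers of x.
Initial conditions: a_0 = -1, a_1 = -2.
Setting the coefficient of each power of x to zero and solving order by order (substituting the coefficients already found):
  x^0: 2 a_2 - 5 a_0 = 0  ->  2 a_2 = 5 a_0 = -5  ->  a_2 = -5/2
  x^1: 6 a_3 - 2 a_1 = 0  ->  6 a_3 = 2 a_1 = -4  ->  a_3 = -2/3
  x^2: 12 a_4 + 5 a_2 = 0  ->  12 a_4 = -5 a_2 = 25/2  ->  a_4 = 25/24
  x^3: 20 a_5 + 16 a_3 = 0  ->  20 a_5 = -16 a_3 = 32/3  ->  a_5 = 8/15
  x^4: 30 a_6 + 31 a_4 = 0  ->  30 a_6 = -31 a_4 = -775/24  ->  a_6 = -155/144
Truncated series: y(x) = -1 - 2 x - (5/2) x^2 - (2/3) x^3 + (25/24) x^4 + (8/15) x^5 - (155/144) x^6 + O(x^7).

a_0 = -1; a_1 = -2; a_2 = -5/2; a_3 = -2/3; a_4 = 25/24; a_5 = 8/15; a_6 = -155/144


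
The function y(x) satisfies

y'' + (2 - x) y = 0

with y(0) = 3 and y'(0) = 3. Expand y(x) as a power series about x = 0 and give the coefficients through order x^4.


Ansatz: y(x) = sum_{n>=0} a_n x^n, so y'(x) = sum_{n>=1} n a_n x^(n-1) and y''(x) = sum_{n>=2} n(n-1) a_n x^(n-2).
Substitute into P(x) y'' + Q(x) y' + R(x) y = 0 with P(x) = 1, Q(x) = 0, R(x) = 2 - x, and match powers of x.
Initial conditions: a_0 = 3, a_1 = 3.
Setting the coefficient of each power of x to zero and solving order by order (substituting the coefficients already found):
  x^0: 2 a_2 + 2 a_0 = 0  ->  2 a_2 = -2 a_0 = -6  ->  a_2 = -3
  x^1: 6 a_3 + 2 a_1 - a_0 = 0  ->  6 a_3 = -2 a_1 + a_0 = -3  ->  a_3 = -1/2
  x^2: 12 a_4 + 2 a_2 - a_1 = 0  ->  12 a_4 = -2 a_2 + a_1 = 9  ->  a_4 = 3/4
Truncated series: y(x) = 3 + 3 x - 3 x^2 - (1/2) x^3 + (3/4) x^4 + O(x^5).

a_0 = 3; a_1 = 3; a_2 = -3; a_3 = -1/2; a_4 = 3/4


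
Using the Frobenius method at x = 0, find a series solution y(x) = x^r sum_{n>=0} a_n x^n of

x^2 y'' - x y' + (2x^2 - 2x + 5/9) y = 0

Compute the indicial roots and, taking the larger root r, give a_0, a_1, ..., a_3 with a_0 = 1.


Write in Frobenius form y'' + (p(x)/x) y' + (q(x)/x^2) y = 0:
  p(x) = -1,  q(x) = 2x^2 - 2x + 5/9.
Indicial equation: r(r-1) + (-1) r + (5/9) = 0 -> roots r_1 = 5/3, r_2 = 1/3.
Take r = r_1 = 5/3. Let y(x) = x^r sum_{n>=0} a_n x^n with a_0 = 1.
Substitute y = x^r sum a_n x^n and match x^{r+n}. The recurrence is
  D(n) a_n - 2 a_{n-1} + 2 a_{n-2} = 0,  where D(n) = (r+n)(r+n-1) + (-1)(r+n) + (5/9).
  a_n = [2 a_{n-1} - 2 a_{n-2}] / D(n).
Since the indicial polynomial factors as (r - r_1)(r - r_2), D(n) = (r_1 + n - r_1)(r_1 + n - r_2) = n(n + 4/3).
Evaluating step by step (a_0 = 1):
  n = 1: D(1) = 1(1 + 4/3) = 7/3; numerator = 2(1) = 2; a_1 = (2)/(7/3) = 6/7
  n = 2: D(2) = 2(2 + 4/3) = 20/3; numerator = 2(6/7) - 2(1) = -2/7; a_2 = (-2/7)/(20/3) = -3/70
  n = 3: D(3) = 3(3 + 4/3) = 13; numerator = 2(-3/70) - 2(6/7) = -9/5; a_3 = (-9/5)/(13) = -9/65

r = 5/3; a_0 = 1; a_1 = 6/7; a_2 = -3/70; a_3 = -9/65


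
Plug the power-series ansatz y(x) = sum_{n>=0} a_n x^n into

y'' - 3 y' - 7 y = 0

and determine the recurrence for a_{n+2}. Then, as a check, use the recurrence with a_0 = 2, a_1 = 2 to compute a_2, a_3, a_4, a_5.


Substitute y = sum_n a_n x^n.
y''(x) has coefficient (n+2)(n+1) a_{n+2} at x^n;
-3 y'(x) has coefficient -3 (n+1) a_{n+1} at x^n;
-7 y(x) has coefficient -7 a_n at x^n.
Matching x^n: (n+2)(n+1) a_{n+2} - 3 (n+1) a_{n+1} - 7 a_n = 0.
Thus a_{n+2} = [3 (n+1) a_{n+1} + 7 a_n] / ((n+1)(n+2)).

Check with a_0 = 2, a_1 = 2 (apply the recurrence for n = 0, 1, 2, 3): a_0 = 2, a_1 = 2, a_2 = 10, a_3 = 37/3, a_4 = 181/12, a_5 = 401/30.

a_(n+2) = [3 (n+1) a_(n+1) + 7 a_n] / ((n+1)(n+2)); check: a_0 = 2, a_1 = 2, a_2 = 10, a_3 = 37/3, a_4 = 181/12, a_5 = 401/30


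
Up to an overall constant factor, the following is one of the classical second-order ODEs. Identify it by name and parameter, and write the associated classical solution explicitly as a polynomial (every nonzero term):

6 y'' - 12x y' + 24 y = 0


All three coefficients share the factor 6; dividing through by 6 gives  y'' - 2x y' + 4 y = 0.
This matches the Hermite equation y'' - 2x y' + 2n y = 0 with 2n = 4, so n = 2; the polynomial solution is H_2(x).
With y = sum_k a_k x^k, matching x^k gives (k+2)(k+1) a_{k+2} = 2(k - n) a_k = 2(k - 2) a_k. The right side vanishes at k = 2, so the series with the parity of 2 terminates at degree 2.
Standard normalization: leading coefficient of H_n is 2^n, so a_2 = 2^2 = 4. Work downward with a_k = (k+1)(k+2) a_{k+2} / (2(k - n)):
  a_0 = (1)(2)(4) / (2(0 - 2)) = 8/(-4) = -2
Hence H_2(x) = 4 x^2 - 2.

H_2(x); series = 4 x^2 - 2


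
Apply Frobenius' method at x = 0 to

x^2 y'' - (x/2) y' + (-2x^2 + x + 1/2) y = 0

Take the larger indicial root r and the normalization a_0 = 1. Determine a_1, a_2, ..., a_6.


Write in Frobenius form y'' + (p(x)/x) y' + (q(x)/x^2) y = 0:
  p(x) = -1/2,  q(x) = -2x^2 + x + 1/2.
Indicial equation: r(r-1) + (-1/2) r + (1/2) = 0 -> roots r_1 = 1, r_2 = 1/2.
Take r = r_1 = 1. Let y(x) = x^r sum_{n>=0} a_n x^n with a_0 = 1.
Substitute y = x^r sum a_n x^n and match x^{r+n}. The recurrence is
  D(n) a_n + 1 a_{n-1} - 2 a_{n-2} = 0,  where D(n) = (r+n)(r+n-1) + (-1/2)(r+n) + (1/2).
  a_n = [-1 a_{n-1} + 2 a_{n-2}] / D(n).
Since the indicial polynomial factors as (r - r_1)(r - r_2), D(n) = (r_1 + n - r_1)(r_1 + n - r_2) = n(n + 1/2).
Evaluating step by step (a_0 = 1):
  n = 1: D(1) = 1(1 + 1/2) = 3/2; numerator = -1(1) = -1; a_1 = (-1)/(3/2) = -2/3
  n = 2: D(2) = 2(2 + 1/2) = 5; numerator = -1(-2/3) + 2(1) = 8/3; a_2 = (8/3)/(5) = 8/15
  n = 3: D(3) = 3(3 + 1/2) = 21/2; numerator = -1(8/15) + 2(-2/3) = -28/15; a_3 = (-28/15)/(21/2) = -8/45
  n = 4: D(4) = 4(4 + 1/2) = 18; numerator = -1(-8/45) + 2(8/15) = 56/45; a_4 = (56/45)/(18) = 28/405
  n = 5: D(5) = 5(5 + 1/2) = 55/2; numerator = -1(28/405) + 2(-8/45) = -172/405; a_5 = (-172/405)/(55/2) = -344/22275
  n = 6: D(6) = 6(6 + 1/2) = 39; numerator = -1(-344/22275) + 2(28/405) = 3424/22275; a_6 = (3424/22275)/(39) = 3424/868725

r = 1; a_0 = 1; a_1 = -2/3; a_2 = 8/15; a_3 = -8/45; a_4 = 28/405; a_5 = -344/22275; a_6 = 3424/868725


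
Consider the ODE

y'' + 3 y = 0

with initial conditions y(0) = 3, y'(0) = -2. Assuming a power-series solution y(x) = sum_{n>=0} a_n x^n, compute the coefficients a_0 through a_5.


Ansatz: y(x) = sum_{n>=0} a_n x^n, so y'(x) = sum_{n>=1} n a_n x^(n-1) and y''(x) = sum_{n>=2} n(n-1) a_n x^(n-2).
Substitute into P(x) y'' + Q(x) y' + R(x) y = 0 with P(x) = 1, Q(x) = 0, R(x) = 3, and match powers of x.
Initial conditions: a_0 = 3, a_1 = -2.
Setting the coefficient of each power of x to zero and solving order by order (substituting the coefficients already found):
  x^0: 2 a_2 + 3 a_0 = 0  ->  2 a_2 = -3 a_0 = -9  ->  a_2 = -9/2
  x^1: 6 a_3 + 3 a_1 = 0  ->  6 a_3 = -3 a_1 = 6  ->  a_3 = 1
  x^2: 12 a_4 + 3 a_2 = 0  ->  12 a_4 = -3 a_2 = 27/2  ->  a_4 = 9/8
  x^3: 20 a_5 + 3 a_3 = 0  ->  20 a_5 = -3 a_3 = -3  ->  a_5 = -3/20
Truncated series: y(x) = 3 - 2 x - (9/2) x^2 + x^3 + (9/8) x^4 - (3/20) x^5 + O(x^6).

a_0 = 3; a_1 = -2; a_2 = -9/2; a_3 = 1; a_4 = 9/8; a_5 = -3/20


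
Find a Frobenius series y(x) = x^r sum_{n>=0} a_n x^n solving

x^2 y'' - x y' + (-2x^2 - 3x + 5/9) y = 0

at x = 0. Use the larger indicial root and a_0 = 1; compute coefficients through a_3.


Write in Frobenius form y'' + (p(x)/x) y' + (q(x)/x^2) y = 0:
  p(x) = -1,  q(x) = -2x^2 - 3x + 5/9.
Indicial equation: r(r-1) + (-1) r + (5/9) = 0 -> roots r_1 = 5/3, r_2 = 1/3.
Take r = r_1 = 5/3. Let y(x) = x^r sum_{n>=0} a_n x^n with a_0 = 1.
Substitute y = x^r sum a_n x^n and match x^{r+n}. The recurrence is
  D(n) a_n - 3 a_{n-1} - 2 a_{n-2} = 0,  where D(n) = (r+n)(r+n-1) + (-1)(r+n) + (5/9).
  a_n = [3 a_{n-1} + 2 a_{n-2}] / D(n).
Since the indicial polynomial factors as (r - r_1)(r - r_2), D(n) = (r_1 + n - r_1)(r_1 + n - r_2) = n(n + 4/3).
Evaluating step by step (a_0 = 1):
  n = 1: D(1) = 1(1 + 4/3) = 7/3; numerator = 3(1) = 3; a_1 = (3)/(7/3) = 9/7
  n = 2: D(2) = 2(2 + 4/3) = 20/3; numerator = 3(9/7) + 2(1) = 41/7; a_2 = (41/7)/(20/3) = 123/140
  n = 3: D(3) = 3(3 + 4/3) = 13; numerator = 3(123/140) + 2(9/7) = 729/140; a_3 = (729/140)/(13) = 729/1820

r = 5/3; a_0 = 1; a_1 = 9/7; a_2 = 123/140; a_3 = 729/1820


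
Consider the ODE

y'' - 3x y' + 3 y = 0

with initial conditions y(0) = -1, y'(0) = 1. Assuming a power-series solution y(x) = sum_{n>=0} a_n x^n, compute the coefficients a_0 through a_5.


Ansatz: y(x) = sum_{n>=0} a_n x^n, so y'(x) = sum_{n>=1} n a_n x^(n-1) and y''(x) = sum_{n>=2} n(n-1) a_n x^(n-2).
Substitute into P(x) y'' + Q(x) y' + R(x) y = 0 with P(x) = 1, Q(x) = -3x, R(x) = 3, and match powers of x.
Initial conditions: a_0 = -1, a_1 = 1.
Setting the coefficient of each power of x to zero and solving order by order (substituting the coefficients already found):
  x^0: 2 a_2 + 3 a_0 = 0  ->  2 a_2 = -3 a_0 = 3  ->  a_2 = 3/2
  x^1: 6 a_3 = 0  ->  a_3 = 0
  x^2: 12 a_4 - 3 a_2 = 0  ->  12 a_4 = 3 a_2 = 9/2  ->  a_4 = 3/8
  x^3: 20 a_5 - 6 a_3 = 0  ->  20 a_5 = 6 a_3 = 0  ->  a_5 = 0
Truncated series: y(x) = -1 + x + (3/2) x^2 + (3/8) x^4 + O(x^6).

a_0 = -1; a_1 = 1; a_2 = 3/2; a_3 = 0; a_4 = 3/8; a_5 = 0


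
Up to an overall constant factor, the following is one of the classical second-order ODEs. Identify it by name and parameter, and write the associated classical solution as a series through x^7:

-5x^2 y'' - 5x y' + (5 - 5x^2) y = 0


All three coefficients share the factor -5; dividing through by -5 gives  x^2 y'' + x y' + (x^2 - 1) y = 0.
This matches the Bessel equation x^2 y'' + x y' + (x^2 - nu^2) y = 0 with nu^2 = 1, so nu = 1; the solution bounded at x = 0 is J_1(x).
Frobenius at x = 0: indicial roots ±nu; for r = nu the recurrence k(k + 2nu) c_k = -c_{k-2} gives the standard series J_nu(x) = sum_{k>=0} (-1)^k / (k! (k+nu)!) (x/2)^(2k+nu). Evaluate the first 4 terms:
  k = 0: (-1)^0 / (0! * 1! * 2^1) x^1 = 1/(1*1*2) x^1 = (1/2) x^1
  k = 1: (-1)^1 / (1! * 2! * 2^3) x^3 = -1/(1*2*8) x^3 = (-1/16) x^3
  k = 2: (-1)^2 / (2! * 3! * 2^5) x^5 = 1/(2*6*32) x^5 = (1/384) x^5
  k = 3: (-1)^3 / (3! * 4! * 2^7) x^7 = -1/(6*24*128) x^7 = (-1/18432) x^7
Hence J_1(x) = -x^7/18432 + x^5/384 - x^3/16 + x/2 + ....

J_1(x); series = -x^7/18432 + x^5/384 - x^3/16 + x/2


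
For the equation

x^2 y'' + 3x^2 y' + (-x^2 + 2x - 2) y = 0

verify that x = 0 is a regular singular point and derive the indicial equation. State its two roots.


Divide by x^2 to reach normal form y'' + P_1(x) y' + P_2(x) y = 0 with P_1(x) = 3 and P_2(x) = -1 + 2/x - 2/x^2.
x = 0 is a singular point because the y-coefficient -1 + 2/x - 2/x^2 has a pole at x = 0.
It is a regular singular point because x P_1(x) = p(x) = 3x and x^2 P_2(x) = q(x) = -x^2 + 2x - 2 are polynomials, hence analytic at x = 0.
p(0) = 0,  q(0) = -2.
Indicial equation: r(r-1) + p(0) r + q(0) = 0, i.e. r^2 + (p(0) - 1) r + q(0) = 0, i.e. r^2 - 1 r - 2 = 0.
Discriminant: (-1)^2 - 4(-2) = 9, so r = (1 ± 3)/2.
Solving: r_1 = 2, r_2 = -1.

indicial: r^2 - 1 r - 2 = 0; roots r_1 = 2, r_2 = -1


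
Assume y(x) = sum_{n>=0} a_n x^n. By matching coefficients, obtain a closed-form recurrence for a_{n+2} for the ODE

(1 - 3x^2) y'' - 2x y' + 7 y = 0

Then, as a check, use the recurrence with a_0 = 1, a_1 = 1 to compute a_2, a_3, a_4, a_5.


Substitute y = sum_n a_n x^n.
(1 - 3 x^2) y'' contributes (n+2)(n+1) a_{n+2} - 3 n(n-1) a_n at x^n.
-2 x y'(x) contributes -2 n a_n at x^n.
7 y(x) contributes 7 a_n at x^n.
Matching x^n: (n+2)(n+1) a_{n+2} + (-3 n(n-1) - 2 n + 7) a_n = 0.
Thus a_{n+2} = (3 n(n-1) + 2 n - 7) / ((n+1)(n+2)) * a_n.

Check with a_0 = 1, a_1 = 1 (apply the recurrence for n = 0, 1, 2, 3): a_0 = 1, a_1 = 1, a_2 = -7/2, a_3 = -5/6, a_4 = -7/8, a_5 = -17/24.

a_(n+2) = (3 n(n-1) + 2 n - 7) / ((n+1)(n+2)) * a_n; check: a_0 = 1, a_1 = 1, a_2 = -7/2, a_3 = -5/6, a_4 = -7/8, a_5 = -17/24


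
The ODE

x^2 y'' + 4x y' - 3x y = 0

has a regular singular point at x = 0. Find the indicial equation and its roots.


Divide by x^2 to reach normal form y'' + P_1(x) y' + P_2(x) y = 0 with P_1(x) = 4/x and P_2(x) = -3/x.
x = 0 is a singular point because the y'-coefficient 4/x has a pole at x = 0 and the y-coefficient -3/x has a pole at x = 0.
It is a regular singular point because x P_1(x) = p(x) = 4 and x^2 P_2(x) = q(x) = -3x are polynomials, hence analytic at x = 0.
p(0) = 4,  q(0) = 0.
Indicial equation: r(r-1) + p(0) r + q(0) = 0, i.e. r^2 + (p(0) - 1) r + q(0) = 0, i.e. r^2 + 3 r = 0.
Discriminant: (3)^2 - 4(0) = 9, so r = (-3 ± 3)/2.
Solving: r_1 = 0, r_2 = -3.

indicial: r^2 + 3 r = 0; roots r_1 = 0, r_2 = -3


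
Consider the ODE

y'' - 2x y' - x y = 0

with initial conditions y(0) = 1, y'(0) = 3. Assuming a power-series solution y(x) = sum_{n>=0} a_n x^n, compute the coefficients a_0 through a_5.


Ansatz: y(x) = sum_{n>=0} a_n x^n, so y'(x) = sum_{n>=1} n a_n x^(n-1) and y''(x) = sum_{n>=2} n(n-1) a_n x^(n-2).
Substitute into P(x) y'' + Q(x) y' + R(x) y = 0 with P(x) = 1, Q(x) = -2x, R(x) = -x, and match powers of x.
Initial conditions: a_0 = 1, a_1 = 3.
Setting the coefficient of each power of x to zero and solving order by order (substituting the coefficients already found):
  x^0: 2 a_2 = 0  ->  a_2 = 0
  x^1: 6 a_3 - 2 a_1 - a_0 = 0  ->  6 a_3 = 2 a_1 + a_0 = 7  ->  a_3 = 7/6
  x^2: 12 a_4 - 4 a_2 - a_1 = 0  ->  12 a_4 = 4 a_2 + a_1 = 3  ->  a_4 = 1/4
  x^3: 20 a_5 - 6 a_3 - a_2 = 0  ->  20 a_5 = 6 a_3 + a_2 = 7  ->  a_5 = 7/20
Truncated series: y(x) = 1 + 3 x + (7/6) x^3 + (1/4) x^4 + (7/20) x^5 + O(x^6).

a_0 = 1; a_1 = 3; a_2 = 0; a_3 = 7/6; a_4 = 1/4; a_5 = 7/20


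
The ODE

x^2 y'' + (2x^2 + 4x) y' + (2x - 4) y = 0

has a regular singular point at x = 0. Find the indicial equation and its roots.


Divide by x^2 to reach normal form y'' + P_1(x) y' + P_2(x) y = 0 with P_1(x) = 2 + 4/x and P_2(x) = 2/x - 4/x^2.
x = 0 is a singular point because the y'-coefficient 2 + 4/x has a pole at x = 0 and the y-coefficient 2/x - 4/x^2 has a pole at x = 0.
It is a regular singular point because x P_1(x) = p(x) = 2x + 4 and x^2 P_2(x) = q(x) = 2x - 4 are polynomials, hence analytic at x = 0.
p(0) = 4,  q(0) = -4.
Indicial equation: r(r-1) + p(0) r + q(0) = 0, i.e. r^2 + (p(0) - 1) r + q(0) = 0, i.e. r^2 + 3 r - 4 = 0.
Discriminant: (3)^2 - 4(-4) = 25, so r = (-3 ± 5)/2.
Solving: r_1 = 1, r_2 = -4.

indicial: r^2 + 3 r - 4 = 0; roots r_1 = 1, r_2 = -4


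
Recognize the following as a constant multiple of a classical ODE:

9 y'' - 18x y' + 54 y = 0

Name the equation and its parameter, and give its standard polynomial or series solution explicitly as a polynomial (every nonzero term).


All three coefficients share the factor 9; dividing through by 9 gives  y'' - 2x y' + 6 y = 0.
This matches the Hermite equation y'' - 2x y' + 2n y = 0 with 2n = 6, so n = 3; the polynomial solution is H_3(x).
With y = sum_k a_k x^k, matching x^k gives (k+2)(k+1) a_{k+2} = 2(k - n) a_k = 2(k - 3) a_k. The right side vanishes at k = 3, so the series with the parity of 3 terminates at degree 3.
Standard normalization: leading coefficient of H_n is 2^n, so a_3 = 2^3 = 8. Work downward with a_k = (k+1)(k+2) a_{k+2} / (2(k - n)):
  a_1 = (2)(3)(8) / (2(1 - 3)) = 48/(-4) = -12
Hence H_3(x) = 8 x^3 - 12 x.

H_3(x); series = 8 x^3 - 12 x


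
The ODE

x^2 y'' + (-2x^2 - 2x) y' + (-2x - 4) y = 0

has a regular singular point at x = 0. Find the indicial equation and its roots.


Divide by x^2 to reach normal form y'' + P_1(x) y' + P_2(x) y = 0 with P_1(x) = -2 - 2/x and P_2(x) = -2/x - 4/x^2.
x = 0 is a singular point because the y'-coefficient -2 - 2/x has a pole at x = 0 and the y-coefficient -2/x - 4/x^2 has a pole at x = 0.
It is a regular singular point because x P_1(x) = p(x) = -2x - 2 and x^2 P_2(x) = q(x) = -2x - 4 are polynomials, hence analytic at x = 0.
p(0) = -2,  q(0) = -4.
Indicial equation: r(r-1) + p(0) r + q(0) = 0, i.e. r^2 + (p(0) - 1) r + q(0) = 0, i.e. r^2 - 3 r - 4 = 0.
Discriminant: (-3)^2 - 4(-4) = 25, so r = (3 ± 5)/2.
Solving: r_1 = 4, r_2 = -1.

indicial: r^2 - 3 r - 4 = 0; roots r_1 = 4, r_2 = -1


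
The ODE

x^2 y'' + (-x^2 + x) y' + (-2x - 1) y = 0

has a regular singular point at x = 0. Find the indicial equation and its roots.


Divide by x^2 to reach normal form y'' + P_1(x) y' + P_2(x) y = 0 with P_1(x) = -1 + 1/x and P_2(x) = -2/x - 1/x^2.
x = 0 is a singular point because the y'-coefficient -1 + 1/x has a pole at x = 0 and the y-coefficient -2/x - 1/x^2 has a pole at x = 0.
It is a regular singular point because x P_1(x) = p(x) = 1 - x and x^2 P_2(x) = q(x) = -2x - 1 are polynomials, hence analytic at x = 0.
p(0) = 1,  q(0) = -1.
Indicial equation: r(r-1) + p(0) r + q(0) = 0, i.e. r^2 + (p(0) - 1) r + q(0) = 0, i.e. r^2 - 1 = 0.
Discriminant: (0)^2 - 4(-1) = 4, so r = (0 ± 2)/2.
Solving: r_1 = 1, r_2 = -1.

indicial: r^2 - 1 = 0; roots r_1 = 1, r_2 = -1


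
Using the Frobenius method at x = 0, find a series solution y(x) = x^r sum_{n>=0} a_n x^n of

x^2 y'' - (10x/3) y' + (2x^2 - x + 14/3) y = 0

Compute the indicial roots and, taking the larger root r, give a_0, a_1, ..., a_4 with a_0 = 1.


Write in Frobenius form y'' + (p(x)/x) y' + (q(x)/x^2) y = 0:
  p(x) = -10/3,  q(x) = 2x^2 - x + 14/3.
Indicial equation: r(r-1) + (-10/3) r + (14/3) = 0 -> roots r_1 = 7/3, r_2 = 2.
Take r = r_1 = 7/3. Let y(x) = x^r sum_{n>=0} a_n x^n with a_0 = 1.
Substitute y = x^r sum a_n x^n and match x^{r+n}. The recurrence is
  D(n) a_n - 1 a_{n-1} + 2 a_{n-2} = 0,  where D(n) = (r+n)(r+n-1) + (-10/3)(r+n) + (14/3).
  a_n = [1 a_{n-1} - 2 a_{n-2}] / D(n).
Since the indicial polynomial factors as (r - r_1)(r - r_2), D(n) = (r_1 + n - r_1)(r_1 + n - r_2) = n(n + 1/3).
Evaluating step by step (a_0 = 1):
  n = 1: D(1) = 1(1 + 1/3) = 4/3; numerator = 1(1) = 1; a_1 = (1)/(4/3) = 3/4
  n = 2: D(2) = 2(2 + 1/3) = 14/3; numerator = 1(3/4) - 2(1) = -5/4; a_2 = (-5/4)/(14/3) = -15/56
  n = 3: D(3) = 3(3 + 1/3) = 10; numerator = 1(-15/56) - 2(3/4) = -99/56; a_3 = (-99/56)/(10) = -99/560
  n = 4: D(4) = 4(4 + 1/3) = 52/3; numerator = 1(-99/560) - 2(-15/56) = 201/560; a_4 = (201/560)/(52/3) = 603/29120

r = 7/3; a_0 = 1; a_1 = 3/4; a_2 = -15/56; a_3 = -99/560; a_4 = 603/29120
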